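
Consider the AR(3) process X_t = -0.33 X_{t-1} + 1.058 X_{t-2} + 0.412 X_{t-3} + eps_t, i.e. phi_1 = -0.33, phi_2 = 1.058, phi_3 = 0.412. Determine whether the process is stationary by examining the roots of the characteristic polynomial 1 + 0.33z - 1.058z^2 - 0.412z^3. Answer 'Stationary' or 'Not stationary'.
\text{Not stationary}

The AR(p) characteristic polynomial is P(z) = 1 + 0.33z - 1.058z^2 - 0.412z^3.
Stationarity requires all roots to lie outside the unit circle, i.e. |z| > 1 for every root.
Degree 3: look for a simple real root z0 first, then factor out (1 - z/z0) and solve the remaining quadratic.
Testing z0 = -2.5: P(-2.5) = 1 + (0.33)(-2.5) + (-1.058)(-2.5)^2 + (-0.412)(-2.5)^3
  = 1 + (-0.825) + (-6.6125) + (6.4375) = 0.  So z_0 = -2.5 is a root, |z_0| = 2.5.
Divide out the factor (1 + 0.4 z) = (1 - z/z0) (since 1/z0 = -0.4):
  P(z) = (1 + 0.4 z)(1 + (-0.07) z + (-1.03) z^2)
  [check: z-coef -0.07 - (-0.4) = 0.33; z^2-coef -1.03 - (-0.4)(-0.07) = -1.058; z^3-coef -(-0.4)(-1.03) = -0.412.]
Remaining roots from the quadratic factor 1 + (-0.07) z + (-1.03) z^2:
  Set 1 + (-0.07) z + (-1.03) z^2 = 0, i.e. a z^2 + b z + c = 0 with a = -1.03, b = -0.07, c = 1.
  Discriminant D = b^2 - 4ac = (-0.07)^2 - 4*(-1.03)*1 = 0.0049 - (-4.12) = 4.1249.
  D >= 0, so the roots are real: z = (-b +/- sqrt(D)) / (2a) = (0.07 +/- 2.030985) / (-2.06).
    z_1 = (0.07 + 2.030985) / (-2.06) = -1.0199,   |z_1| = 1.0199.
    z_2 = (0.07 - 2.030985) / (-2.06) = 0.9519,   |z_2| = 0.9519.
Moduli of all roots: 2.5000, 1.0199, 0.9519.
All moduli strictly greater than 1? No.
Verdict: Not stationary.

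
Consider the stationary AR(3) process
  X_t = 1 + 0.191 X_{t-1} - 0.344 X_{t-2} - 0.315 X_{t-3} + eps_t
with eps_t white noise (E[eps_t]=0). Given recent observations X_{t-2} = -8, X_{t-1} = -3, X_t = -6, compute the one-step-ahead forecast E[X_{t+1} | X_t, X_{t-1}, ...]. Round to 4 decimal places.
E[X_{t+1} \mid \mathcal F_t] = 3.4060

For an AR(p) model X_t = c + sum_i phi_i X_{t-i} + eps_t, the
one-step-ahead conditional mean is
  E[X_{t+1} | X_t, ...] = c + sum_i phi_i X_{t+1-i}.
Substitute known values:
  E[X_{t+1} | ...] = 1 + (0.191) * (-6) + (-0.344) * (-3) + (-0.315) * (-8)
                   = 3.4060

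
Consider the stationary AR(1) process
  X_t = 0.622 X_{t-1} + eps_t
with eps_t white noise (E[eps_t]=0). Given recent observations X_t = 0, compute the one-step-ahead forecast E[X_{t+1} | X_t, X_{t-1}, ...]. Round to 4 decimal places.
E[X_{t+1} \mid \mathcal F_t] = 0.0000

For an AR(p) model X_t = c + sum_i phi_i X_{t-i} + eps_t, the
one-step-ahead conditional mean is
  E[X_{t+1} | X_t, ...] = c + sum_i phi_i X_{t+1-i}.
Substitute known values:
  E[X_{t+1} | ...] = (0.622) * (0)
                   = 0.0000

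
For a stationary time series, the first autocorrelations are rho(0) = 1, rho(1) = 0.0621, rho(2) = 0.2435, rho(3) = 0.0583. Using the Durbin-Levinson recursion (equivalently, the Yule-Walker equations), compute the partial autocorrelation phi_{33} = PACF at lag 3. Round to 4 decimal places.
\phi_{33} = 0.0340

The PACF at lag k is phi_{kk}, the last component of the solution
to the Yule-Walker system G_k phi = r_k where
  (G_k)_{ij} = rho(|i - j|), (r_k)_i = rho(i), i,j = 1..k.
Equivalently, Durbin-Levinson gives phi_{kk} iteratively:
  phi_{11} = rho(1)
  phi_{kk} = [rho(k) - sum_{j=1..k-1} phi_{k-1,j} rho(k-j)]
            / [1 - sum_{j=1..k-1} phi_{k-1,j} rho(j)],
  phi_{k,j} = phi_{k-1,j} - phi_{kk} phi_{k-1,k-j},  j = 1..k-1.
Step k = 1:
  phi_11 = rho(1) = 0.0621.
Step k = 2:
  phi_22 = [rho(2) - phi_11 rho(1)] / [1 - phi_11 rho(1)] = [0.2435 - (0.0621)(0.0621)] / [1 - (0.0621)(0.0621)]
         = 0.23964359 / 0.99614359 = 0.240571.
  Update: phi_21 = phi_11 - phi_22 phi_11 = 0.0621 - (0.240571)(0.0621) = 0.047161.
Step k = 3:
  phi_33 = [rho(3) - phi_21 rho(2) - phi_22 rho(1)] / [1 - phi_21 rho(1) - phi_22 rho(2)]
    numerator   = 0.0583 - (0.047161)(0.2435) - (0.240571)(0.0621) = 0.03187693
    denominator = 1 - (0.047161)(0.0621) - (0.240571)(0.2435) = 0.93849221
  phi_33 = 0.03187693 / 0.93849221 = 0.034.
Therefore phi_{33} = 0.0340.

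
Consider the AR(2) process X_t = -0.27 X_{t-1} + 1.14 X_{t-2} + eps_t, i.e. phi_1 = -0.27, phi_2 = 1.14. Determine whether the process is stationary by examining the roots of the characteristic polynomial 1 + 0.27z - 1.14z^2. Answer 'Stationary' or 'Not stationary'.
\text{Not stationary}

The AR(p) characteristic polynomial is P(z) = 1 + 0.27z - 1.14z^2.
Stationarity requires all roots to lie outside the unit circle, i.e. |z| > 1 for every root.
Set 1 + (0.27) z + (-1.14) z^2 = 0, i.e. a z^2 + b z + c = 0 with a = -1.14, b = 0.27, c = 1.
Discriminant D = b^2 - 4ac = (0.27)^2 - 4*(-1.14)*1 = 0.0729 - (-4.56) = 4.6329.
D >= 0, so the roots are real: z = (-b +/- sqrt(D)) / (2a) = (-0.27 +/- 2.152417) / (-2.28).
  z_1 = (-0.27 + 2.152417) / (-2.28) = -0.8256,   |z_1| = 0.8256.
  z_2 = (-0.27 - 2.152417) / (-2.28) = 1.0625,   |z_2| = 1.0625.
Moduli of all roots: 0.8256, 1.0625.
All moduli strictly greater than 1? No.
Verdict: Not stationary.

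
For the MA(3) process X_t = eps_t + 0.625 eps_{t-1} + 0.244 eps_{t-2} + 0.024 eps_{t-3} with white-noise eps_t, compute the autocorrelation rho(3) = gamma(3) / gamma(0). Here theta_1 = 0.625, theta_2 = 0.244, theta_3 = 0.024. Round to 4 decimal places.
\rho(3) = 0.0165

For an MA(q) process with theta_0 = 1, the autocovariance is
  gamma(k) = sigma^2 * sum_{i=0..q-k} theta_i * theta_{i+k},
and rho(k) = gamma(k) / gamma(0). Sigma^2 cancels.
  numerator   = (1)*(0.024) = 0.024.
  denominator = (1)^2 + (0.625)^2 + (0.244)^2 + (0.024)^2 = 1.450737.
  rho(3) = 0.024 / 1.450737 = 0.0165.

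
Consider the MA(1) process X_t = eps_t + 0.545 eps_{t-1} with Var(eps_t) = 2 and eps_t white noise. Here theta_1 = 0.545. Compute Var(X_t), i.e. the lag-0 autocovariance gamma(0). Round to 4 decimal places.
\gamma(0) = 2.5941

For an MA(q) process X_t = eps_t + sum_i theta_i eps_{t-i} with
Var(eps_t) = sigma^2, the variance is
  gamma(0) = sigma^2 * (1 + sum_i theta_i^2).
  sum_i theta_i^2 = (0.545)^2 = 0.297025.
  gamma(0) = 2 * (1 + 0.297025) = 2 * 1.297025 = 2.59405, which rounds to 2.5941.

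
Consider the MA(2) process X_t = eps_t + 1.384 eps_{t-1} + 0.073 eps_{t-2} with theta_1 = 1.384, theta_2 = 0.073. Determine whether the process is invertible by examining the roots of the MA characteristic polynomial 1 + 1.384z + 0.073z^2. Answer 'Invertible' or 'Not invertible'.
\text{Not invertible}

The MA(q) characteristic polynomial is P(z) = 1 + 1.384z + 0.073z^2.
Invertibility requires all roots to lie outside the unit circle, i.e. |z| > 1 for every root.
Set 1 + (1.384) z + (0.073) z^2 = 0, i.e. a z^2 + b z + c = 0 with a = 0.073, b = 1.384, c = 1.
Discriminant D = b^2 - 4ac = (1.384)^2 - 4*(0.073)*1 = 1.915456 - (0.292) = 1.623456.
D >= 0, so the roots are real: z = (-b +/- sqrt(D)) / (2a) = (-1.384 +/- 1.274149) / (0.146).
  z_1 = (-1.384 + 1.274149) / (0.146) = -0.7524,   |z_1| = 0.7524.
  z_2 = (-1.384 - 1.274149) / (0.146) = -18.2065,   |z_2| = 18.2065.
Moduli of all roots: 0.7524, 18.2065.
All moduli strictly greater than 1? No.
Verdict: Not invertible.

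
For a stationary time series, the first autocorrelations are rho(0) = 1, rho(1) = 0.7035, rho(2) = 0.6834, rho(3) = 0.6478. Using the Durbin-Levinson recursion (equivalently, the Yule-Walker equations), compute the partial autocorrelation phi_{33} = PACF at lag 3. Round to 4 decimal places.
\phi_{33} = 0.1930

The PACF at lag k is phi_{kk}, the last component of the solution
to the Yule-Walker system G_k phi = r_k where
  (G_k)_{ij} = rho(|i - j|), (r_k)_i = rho(i), i,j = 1..k.
Equivalently, Durbin-Levinson gives phi_{kk} iteratively:
  phi_{11} = rho(1)
  phi_{kk} = [rho(k) - sum_{j=1..k-1} phi_{k-1,j} rho(k-j)]
            / [1 - sum_{j=1..k-1} phi_{k-1,j} rho(j)],
  phi_{k,j} = phi_{k-1,j} - phi_{kk} phi_{k-1,k-j},  j = 1..k-1.
Step k = 1:
  phi_11 = rho(1) = 0.7035.
Step k = 2:
  phi_22 = [rho(2) - phi_11 rho(1)] / [1 - phi_11 rho(1)] = [0.6834 - (0.7035)(0.7035)] / [1 - (0.7035)(0.7035)]
         = 0.18848775 / 0.50508775 = 0.373178.
  Update: phi_21 = phi_11 - phi_22 phi_11 = 0.7035 - (0.373178)(0.7035) = 0.440969.
Step k = 3:
  phi_33 = [rho(3) - phi_21 rho(2) - phi_22 rho(1)] / [1 - phi_21 rho(1) - phi_22 rho(2)]
    numerator   = 0.6478 - (0.440969)(0.6834) - (0.373178)(0.7035) = 0.08391082
    denominator = 1 - (0.440969)(0.7035) - (0.373178)(0.6834) = 0.43474823
  phi_33 = 0.08391082 / 0.43474823 = 0.193.
Therefore phi_{33} = 0.1930.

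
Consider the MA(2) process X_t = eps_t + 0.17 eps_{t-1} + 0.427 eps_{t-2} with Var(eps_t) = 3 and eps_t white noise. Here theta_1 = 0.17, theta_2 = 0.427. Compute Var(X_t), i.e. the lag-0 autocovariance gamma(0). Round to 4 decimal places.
\gamma(0) = 3.6337

For an MA(q) process X_t = eps_t + sum_i theta_i eps_{t-i} with
Var(eps_t) = sigma^2, the variance is
  gamma(0) = sigma^2 * (1 + sum_i theta_i^2).
  sum_i theta_i^2 = (0.17)^2 + (0.427)^2 = 0.0289 + 0.182329 = 0.211229.
  gamma(0) = 3 * (1 + 0.211229) = 3 * 1.211229 = 3.633687, which rounds to 3.6337.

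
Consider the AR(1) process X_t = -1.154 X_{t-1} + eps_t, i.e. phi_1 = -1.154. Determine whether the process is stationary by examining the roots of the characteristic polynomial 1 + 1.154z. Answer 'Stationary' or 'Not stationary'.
\text{Not stationary}

The AR(p) characteristic polynomial is P(z) = 1 + 1.154z.
Stationarity requires all roots to lie outside the unit circle, i.e. |z| > 1 for every root.
This is linear in z: 1 + (1.154) z = 0  =>  z = -1/(1.154) = -0.866551,  |z| = 0.866551.
Moduli of all roots: 0.8666.
All moduli strictly greater than 1? No.
Verdict: Not stationary.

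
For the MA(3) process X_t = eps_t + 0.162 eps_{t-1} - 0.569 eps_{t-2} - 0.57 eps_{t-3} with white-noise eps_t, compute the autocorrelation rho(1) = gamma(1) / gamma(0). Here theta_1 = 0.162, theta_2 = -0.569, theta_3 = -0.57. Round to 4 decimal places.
\rho(1) = 0.2353

For an MA(q) process with theta_0 = 1, the autocovariance is
  gamma(k) = sigma^2 * sum_{i=0..q-k} theta_i * theta_{i+k},
and rho(k) = gamma(k) / gamma(0). Sigma^2 cancels.
  numerator   = (1)*(0.162) + (0.162)*(-0.569) + (-0.569)*(-0.57) = 0.394152.
  denominator = (1)^2 + (0.162)^2 + (-0.569)^2 + (-0.57)^2 = 1.674905.
  rho(1) = 0.394152 / 1.674905 = 0.2353.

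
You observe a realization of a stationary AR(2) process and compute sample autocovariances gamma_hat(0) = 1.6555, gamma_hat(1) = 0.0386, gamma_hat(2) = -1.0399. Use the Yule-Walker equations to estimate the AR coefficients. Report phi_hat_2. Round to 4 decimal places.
\hat\phi_{2} = -0.6290

The Yule-Walker equations for an AR(p) process read, in matrix form,
  Gamma_p phi = r_p,   with   (Gamma_p)_{ij} = gamma(|i - j|),
                       (r_p)_i = gamma(i),   i,j = 1..p.
Substitute the sample gammas (Toeplitz matrix and right-hand side of size 2):
  Gamma_p = [[1.6555, 0.0386], [0.0386, 1.6555]]
  r_p     = [0.0386, -1.0399]
Written out:
  1.6555 phi_1 + 0.0386 phi_2 = 0.0386
  0.0386 phi_1 + 1.6555 phi_2 = -1.0399
Solve by Cramer's rule:
  det = gamma(0)^2 - gamma(1)^2 = (1.6555)^2 - (0.0386)^2 = 2.74068025 - 0.00148996 = 2.73919029
  phi_hat_1 = [gamma(1) gamma(0) - gamma(1) gamma(2)] / det = [(0.0386)(1.6555) - (0.0386)(-1.0399)] / 2.73919029 = 0.10404244 / 2.73919029 = 0.038
  phi_hat_2 = [gamma(0) gamma(2) - gamma(1)^2] / det = [(1.6555)(-1.0399) - (0.0386)^2] / 2.73919029 = -1.72304441 / 2.73919029 = -0.629
So phi_hat = [0.0380, -0.6290].
Therefore phi_hat_2 = -0.6290.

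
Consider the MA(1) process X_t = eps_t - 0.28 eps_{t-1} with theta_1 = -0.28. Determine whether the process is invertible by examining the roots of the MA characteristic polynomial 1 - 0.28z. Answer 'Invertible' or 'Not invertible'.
\text{Invertible}

The MA(q) characteristic polynomial is P(z) = 1 - 0.28z.
Invertibility requires all roots to lie outside the unit circle, i.e. |z| > 1 for every root.
This is linear in z: 1 + (-0.28) z = 0  =>  z = -1/(-0.28) = 3.571429,  |z| = 3.571429.
Moduli of all roots: 3.5714.
All moduli strictly greater than 1? Yes.
Verdict: Invertible.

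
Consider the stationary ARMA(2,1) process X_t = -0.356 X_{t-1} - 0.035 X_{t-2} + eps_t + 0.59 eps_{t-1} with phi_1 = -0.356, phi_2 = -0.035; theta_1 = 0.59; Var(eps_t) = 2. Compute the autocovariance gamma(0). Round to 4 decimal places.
\gamma(0) = 2.1399

Multiply the model equation by X_{t-k} and take expectations. With theta_0 = psi_0 = 1 and psi_j the MA(infinity) weights, this gives
  gamma(k) - sum_i phi_i gamma(k-i) = c_k,
  c_k = sigma^2 * sum_{j=k..q} theta_j psi_{j-k}   (c_k = 0 for k > q),
using gamma(-m) = gamma(m).
psi-weights needed (psi_j = theta_j + sum_i phi_i psi_{j-i}):
  psi_1 = theta_1 + phi_1 = 0.59 + (-0.356) = 0.234
Right-hand sides:
  c_0 = sigma^2 (1 + theta_1 psi_1) = 2 * (1 + (0.59)(0.234)) = 2 * 1.13806 = 2.27612
  c_1 = sigma^2 theta_1 = 2 * (0.59) = 1.18
  c_2 = 0
Equations for k = 0, 1, 2 (AR order 2, c_2 = 0):
  (E0) gamma(0) = phi_1 gamma(1) + phi_2 gamma(2) + c_0
  (E1) gamma(1) = phi_1 gamma(0) + phi_2 gamma(1) + c_1
  (E2) gamma(2) = phi_1 gamma(1) + phi_2 gamma(0)
From (E1): gamma(1) = A gamma(0) + B with
  A = phi_1 / (1 - phi_2) = -0.356 / 1.035 = -0.343961,   B = c_1 / (1 - phi_2) = 1.18 / 1.035 = 1.140097.
Insert (E2) into (E0): gamma(0) (1 - phi_2^2) = phi_1 (1 + phi_2) gamma(1) + c_0.
  phi_1 (1 + phi_2) = (-0.356)(0.965) = -0.34354,   1 - phi_2^2 = 0.998775.
Replace gamma(1) by A gamma(0) + B and collect gamma(0):
  gamma(0) [0.998775 - (-0.34354)(-0.343961)] = (-0.34354)(1.140097) + 2.27612
  gamma(0) * 0.880611 = 1.884451
  gamma(0) = 1.884451 / 0.880611 = 2.139937.
Therefore gamma(0) = 2.1399 (to 4 decimal places).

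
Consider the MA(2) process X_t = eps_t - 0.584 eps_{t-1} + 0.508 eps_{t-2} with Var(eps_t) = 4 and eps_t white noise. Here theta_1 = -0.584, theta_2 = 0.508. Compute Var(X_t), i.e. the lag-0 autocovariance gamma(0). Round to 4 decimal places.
\gamma(0) = 6.3965

For an MA(q) process X_t = eps_t + sum_i theta_i eps_{t-i} with
Var(eps_t) = sigma^2, the variance is
  gamma(0) = sigma^2 * (1 + sum_i theta_i^2).
  sum_i theta_i^2 = (-0.584)^2 + (0.508)^2 = 0.341056 + 0.258064 = 0.59912.
  gamma(0) = 4 * (1 + 0.59912) = 4 * 1.59912 = 6.39648, which rounds to 6.3965.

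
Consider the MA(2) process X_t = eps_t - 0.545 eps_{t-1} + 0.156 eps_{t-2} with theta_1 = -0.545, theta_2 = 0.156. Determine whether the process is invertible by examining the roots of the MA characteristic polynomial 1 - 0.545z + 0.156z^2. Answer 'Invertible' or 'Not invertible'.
\text{Invertible}

The MA(q) characteristic polynomial is P(z) = 1 - 0.545z + 0.156z^2.
Invertibility requires all roots to lie outside the unit circle, i.e. |z| > 1 for every root.
Set 1 + (-0.545) z + (0.156) z^2 = 0, i.e. a z^2 + b z + c = 0 with a = 0.156, b = -0.545, c = 1.
Discriminant D = b^2 - 4ac = (-0.545)^2 - 4*(0.156)*1 = 0.297025 - (0.624) = -0.326975.
D < 0, so the roots are the complex-conjugate pair z = (-b +/- i sqrt(-D)) / (2a) = 1.7468 +/- 1.8327i.
For a conjugate pair |z|^2 = z * conj(z) = (product of roots) = c/a = 1/(0.156) = 6.410256, so |z| = sqrt(6.410256) = 2.5318 for both roots.
Moduli of all roots: 2.5318, 2.5318.
All moduli strictly greater than 1? Yes.
Verdict: Invertible.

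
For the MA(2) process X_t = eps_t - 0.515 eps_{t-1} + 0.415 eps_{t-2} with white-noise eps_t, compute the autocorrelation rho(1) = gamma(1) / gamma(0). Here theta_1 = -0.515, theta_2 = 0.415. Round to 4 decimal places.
\rho(1) = -0.5070

For an MA(q) process with theta_0 = 1, the autocovariance is
  gamma(k) = sigma^2 * sum_{i=0..q-k} theta_i * theta_{i+k},
and rho(k) = gamma(k) / gamma(0). Sigma^2 cancels.
  numerator   = (1)*(-0.515) + (-0.515)*(0.415) = -0.728725.
  denominator = (1)^2 + (-0.515)^2 + (0.415)^2 = 1.43745.
  rho(1) = -0.728725 / 1.43745 = -0.5070.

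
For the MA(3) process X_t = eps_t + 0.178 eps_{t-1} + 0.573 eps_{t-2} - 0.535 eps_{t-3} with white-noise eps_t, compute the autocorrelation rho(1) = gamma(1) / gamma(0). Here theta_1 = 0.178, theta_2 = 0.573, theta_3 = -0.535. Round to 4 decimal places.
\rho(1) = -0.0161

For an MA(q) process with theta_0 = 1, the autocovariance is
  gamma(k) = sigma^2 * sum_{i=0..q-k} theta_i * theta_{i+k},
and rho(k) = gamma(k) / gamma(0). Sigma^2 cancels.
  numerator   = (1)*(0.178) + (0.178)*(0.573) + (0.573)*(-0.535) = -0.026561.
  denominator = (1)^2 + (0.178)^2 + (0.573)^2 + (-0.535)^2 = 1.646238.
  rho(1) = -0.026561 / 1.646238 = -0.0161.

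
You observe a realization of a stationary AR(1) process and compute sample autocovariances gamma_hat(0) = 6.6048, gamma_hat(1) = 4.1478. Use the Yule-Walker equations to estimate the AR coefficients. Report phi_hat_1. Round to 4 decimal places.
\hat\phi_{1} = 0.6280

The Yule-Walker equations for an AR(p) process read, in matrix form,
  Gamma_p phi = r_p,   with   (Gamma_p)_{ij} = gamma(|i - j|),
                       (r_p)_i = gamma(i),   i,j = 1..p.
Substitute the sample gammas (Toeplitz matrix and right-hand side of size 1):
  Gamma_p = [[6.6048]]
  r_p     = [4.1478]
With p = 1 this is the single equation gamma(0) phi_1 = gamma(1):
  phi_hat_1 = gamma(1) / gamma(0) = 4.1478 / 6.6048 = 0.6280.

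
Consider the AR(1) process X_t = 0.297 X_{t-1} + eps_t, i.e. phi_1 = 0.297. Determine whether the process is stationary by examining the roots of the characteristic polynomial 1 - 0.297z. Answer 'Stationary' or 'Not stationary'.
\text{Stationary}

The AR(p) characteristic polynomial is P(z) = 1 - 0.297z.
Stationarity requires all roots to lie outside the unit circle, i.e. |z| > 1 for every root.
This is linear in z: 1 + (-0.297) z = 0  =>  z = -1/(-0.297) = 3.367003,  |z| = 3.367003.
Moduli of all roots: 3.3670.
All moduli strictly greater than 1? Yes.
Verdict: Stationary.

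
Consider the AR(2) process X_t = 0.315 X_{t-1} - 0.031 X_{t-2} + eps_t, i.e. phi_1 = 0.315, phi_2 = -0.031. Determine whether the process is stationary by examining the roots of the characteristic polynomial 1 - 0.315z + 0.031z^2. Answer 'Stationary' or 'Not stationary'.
\text{Stationary}

The AR(p) characteristic polynomial is P(z) = 1 - 0.315z + 0.031z^2.
Stationarity requires all roots to lie outside the unit circle, i.e. |z| > 1 for every root.
Set 1 + (-0.315) z + (0.031) z^2 = 0, i.e. a z^2 + b z + c = 0 with a = 0.031, b = -0.315, c = 1.
Discriminant D = b^2 - 4ac = (-0.315)^2 - 4*(0.031)*1 = 0.099225 - (0.124) = -0.024775.
D < 0, so the roots are the complex-conjugate pair z = (-b +/- i sqrt(-D)) / (2a) = 5.0806 +/- 2.5387i.
For a conjugate pair |z|^2 = z * conj(z) = (product of roots) = c/a = 1/(0.031) = 32.258065, so |z| = sqrt(32.258065) = 5.6796 for both roots.
Moduli of all roots: 5.6796, 5.6796.
All moduli strictly greater than 1? Yes.
Verdict: Stationary.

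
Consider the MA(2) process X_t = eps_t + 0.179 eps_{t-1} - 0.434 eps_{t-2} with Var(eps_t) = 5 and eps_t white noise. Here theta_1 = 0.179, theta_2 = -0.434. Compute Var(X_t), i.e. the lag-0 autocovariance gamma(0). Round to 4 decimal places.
\gamma(0) = 6.1020

For an MA(q) process X_t = eps_t + sum_i theta_i eps_{t-i} with
Var(eps_t) = sigma^2, the variance is
  gamma(0) = sigma^2 * (1 + sum_i theta_i^2).
  sum_i theta_i^2 = (0.179)^2 + (-0.434)^2 = 0.032041 + 0.188356 = 0.220397.
  gamma(0) = 5 * (1 + 0.220397) = 5 * 1.220397 = 6.101985, which rounds to 6.1020.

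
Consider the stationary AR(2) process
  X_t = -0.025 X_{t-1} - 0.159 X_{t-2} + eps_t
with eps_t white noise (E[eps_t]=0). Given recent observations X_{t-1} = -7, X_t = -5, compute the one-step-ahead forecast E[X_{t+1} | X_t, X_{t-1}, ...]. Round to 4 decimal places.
E[X_{t+1} \mid \mathcal F_t] = 1.2380

For an AR(p) model X_t = c + sum_i phi_i X_{t-i} + eps_t, the
one-step-ahead conditional mean is
  E[X_{t+1} | X_t, ...] = c + sum_i phi_i X_{t+1-i}.
Substitute known values:
  E[X_{t+1} | ...] = (-0.025) * (-5) + (-0.159) * (-7)
                   = 1.2380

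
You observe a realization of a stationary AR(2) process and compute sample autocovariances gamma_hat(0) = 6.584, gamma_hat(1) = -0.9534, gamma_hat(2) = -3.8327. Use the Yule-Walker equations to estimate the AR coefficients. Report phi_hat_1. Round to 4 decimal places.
\hat\phi_{1} = -0.2340

The Yule-Walker equations for an AR(p) process read, in matrix form,
  Gamma_p phi = r_p,   with   (Gamma_p)_{ij} = gamma(|i - j|),
                       (r_p)_i = gamma(i),   i,j = 1..p.
Substitute the sample gammas (Toeplitz matrix and right-hand side of size 2):
  Gamma_p = [[6.584, -0.9534], [-0.9534, 6.584]]
  r_p     = [-0.9534, -3.8327]
Written out:
  6.584 phi_1 - 0.9534 phi_2 = -0.9534
  -0.9534 phi_1 + 6.584 phi_2 = -3.8327
Solve by Cramer's rule:
  det = gamma(0)^2 - gamma(1)^2 = (6.584)^2 - (-0.9534)^2 = 43.349056 - 0.90897156 = 42.44008444
  phi_hat_1 = [gamma(1) gamma(0) - gamma(1) gamma(2)] / det = [(-0.9534)(6.584) - (-0.9534)(-3.8327)] / 42.44008444 = -9.93128178 / 42.44008444 = -0.234
  phi_hat_2 = [gamma(0) gamma(2) - gamma(1)^2] / det = [(6.584)(-3.8327) - (-0.9534)^2] / 42.44008444 = -26.14346836 / 42.44008444 = -0.616
So phi_hat = [-0.2340, -0.6160].
Therefore phi_hat_1 = -0.2340.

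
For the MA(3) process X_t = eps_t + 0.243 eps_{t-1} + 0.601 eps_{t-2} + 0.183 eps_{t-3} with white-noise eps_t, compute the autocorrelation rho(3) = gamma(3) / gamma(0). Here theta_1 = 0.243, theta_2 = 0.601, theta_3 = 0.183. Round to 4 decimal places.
\rho(3) = 0.1259

For an MA(q) process with theta_0 = 1, the autocovariance is
  gamma(k) = sigma^2 * sum_{i=0..q-k} theta_i * theta_{i+k},
and rho(k) = gamma(k) / gamma(0). Sigma^2 cancels.
  numerator   = (1)*(0.183) = 0.183.
  denominator = (1)^2 + (0.243)^2 + (0.601)^2 + (0.183)^2 = 1.453739.
  rho(3) = 0.183 / 1.453739 = 0.1259.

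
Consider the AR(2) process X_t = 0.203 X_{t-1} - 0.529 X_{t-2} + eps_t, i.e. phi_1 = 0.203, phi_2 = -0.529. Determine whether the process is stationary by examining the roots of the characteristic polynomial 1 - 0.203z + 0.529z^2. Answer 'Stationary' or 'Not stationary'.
\text{Stationary}

The AR(p) characteristic polynomial is P(z) = 1 - 0.203z + 0.529z^2.
Stationarity requires all roots to lie outside the unit circle, i.e. |z| > 1 for every root.
Set 1 + (-0.203) z + (0.529) z^2 = 0, i.e. a z^2 + b z + c = 0 with a = 0.529, b = -0.203, c = 1.
Discriminant D = b^2 - 4ac = (-0.203)^2 - 4*(0.529)*1 = 0.041209 - (2.116) = -2.074791.
D < 0, so the roots are the complex-conjugate pair z = (-b +/- i sqrt(-D)) / (2a) = 0.1919 +/- 1.3614i.
For a conjugate pair |z|^2 = z * conj(z) = (product of roots) = c/a = 1/(0.529) = 1.890359, so |z| = sqrt(1.890359) = 1.3749 for both roots.
Moduli of all roots: 1.3749, 1.3749.
All moduli strictly greater than 1? Yes.
Verdict: Stationary.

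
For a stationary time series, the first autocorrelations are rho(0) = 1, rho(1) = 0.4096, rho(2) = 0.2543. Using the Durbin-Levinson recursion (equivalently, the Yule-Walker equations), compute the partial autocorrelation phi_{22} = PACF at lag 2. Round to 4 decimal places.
\phi_{22} = 0.1040

The PACF at lag k is phi_{kk}, the last component of the solution
to the Yule-Walker system G_k phi = r_k where
  (G_k)_{ij} = rho(|i - j|), (r_k)_i = rho(i), i,j = 1..k.
Equivalently, Durbin-Levinson gives phi_{kk} iteratively:
  phi_{11} = rho(1)
  phi_{kk} = [rho(k) - sum_{j=1..k-1} phi_{k-1,j} rho(k-j)]
            / [1 - sum_{j=1..k-1} phi_{k-1,j} rho(j)],
  phi_{k,j} = phi_{k-1,j} - phi_{kk} phi_{k-1,k-j},  j = 1..k-1.
Step k = 1:
  phi_11 = rho(1) = 0.4096.
Step k = 2:
  phi_22 = [rho(2) - phi_11 rho(1)] / [1 - phi_11 rho(1)] = [0.2543 - (0.4096)(0.4096)] / [1 - (0.4096)(0.4096)]
         = 0.08652784 / 0.83222784 = 0.104.
Therefore phi_{22} = 0.1040.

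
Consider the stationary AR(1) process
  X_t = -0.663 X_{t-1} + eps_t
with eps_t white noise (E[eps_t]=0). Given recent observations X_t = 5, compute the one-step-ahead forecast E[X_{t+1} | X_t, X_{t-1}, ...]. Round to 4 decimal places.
E[X_{t+1} \mid \mathcal F_t] = -3.3150

For an AR(p) model X_t = c + sum_i phi_i X_{t-i} + eps_t, the
one-step-ahead conditional mean is
  E[X_{t+1} | X_t, ...] = c + sum_i phi_i X_{t+1-i}.
Substitute known values:
  E[X_{t+1} | ...] = (-0.663) * (5)
                   = -3.3150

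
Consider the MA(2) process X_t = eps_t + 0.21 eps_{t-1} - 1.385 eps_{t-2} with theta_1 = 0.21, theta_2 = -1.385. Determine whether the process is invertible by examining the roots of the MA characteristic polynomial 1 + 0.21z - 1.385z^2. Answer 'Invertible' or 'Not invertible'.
\text{Not invertible}

The MA(q) characteristic polynomial is P(z) = 1 + 0.21z - 1.385z^2.
Invertibility requires all roots to lie outside the unit circle, i.e. |z| > 1 for every root.
Set 1 + (0.21) z + (-1.385) z^2 = 0, i.e. a z^2 + b z + c = 0 with a = -1.385, b = 0.21, c = 1.
Discriminant D = b^2 - 4ac = (0.21)^2 - 4*(-1.385)*1 = 0.0441 - (-5.54) = 5.5841.
D >= 0, so the roots are real: z = (-b +/- sqrt(D)) / (2a) = (-0.21 +/- 2.36307) / (-2.77).
  z_1 = (-0.21 + 2.36307) / (-2.77) = -0.7773,   |z_1| = 0.7773.
  z_2 = (-0.21 - 2.36307) / (-2.77) = 0.9289,   |z_2| = 0.9289.
Moduli of all roots: 0.7773, 0.9289.
All moduli strictly greater than 1? No.
Verdict: Not invertible.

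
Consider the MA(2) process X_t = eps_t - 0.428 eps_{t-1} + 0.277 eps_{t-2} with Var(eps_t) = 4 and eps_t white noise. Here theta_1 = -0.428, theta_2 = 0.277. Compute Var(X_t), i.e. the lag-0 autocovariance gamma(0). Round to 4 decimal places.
\gamma(0) = 5.0397

For an MA(q) process X_t = eps_t + sum_i theta_i eps_{t-i} with
Var(eps_t) = sigma^2, the variance is
  gamma(0) = sigma^2 * (1 + sum_i theta_i^2).
  sum_i theta_i^2 = (-0.428)^2 + (0.277)^2 = 0.183184 + 0.076729 = 0.259913.
  gamma(0) = 4 * (1 + 0.259913) = 4 * 1.259913 = 5.039652, which rounds to 5.0397.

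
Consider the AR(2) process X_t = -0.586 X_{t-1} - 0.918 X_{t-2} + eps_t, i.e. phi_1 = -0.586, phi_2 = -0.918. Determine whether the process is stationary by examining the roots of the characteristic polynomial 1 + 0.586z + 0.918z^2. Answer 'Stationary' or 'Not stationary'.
\text{Stationary}

The AR(p) characteristic polynomial is P(z) = 1 + 0.586z + 0.918z^2.
Stationarity requires all roots to lie outside the unit circle, i.e. |z| > 1 for every root.
Set 1 + (0.586) z + (0.918) z^2 = 0, i.e. a z^2 + b z + c = 0 with a = 0.918, b = 0.586, c = 1.
Discriminant D = b^2 - 4ac = (0.586)^2 - 4*(0.918)*1 = 0.343396 - (3.672) = -3.328604.
D < 0, so the roots are the complex-conjugate pair z = (-b +/- i sqrt(-D)) / (2a) = -0.3192 +/- 0.9937i.
For a conjugate pair |z|^2 = z * conj(z) = (product of roots) = c/a = 1/(0.918) = 1.089325, so |z| = sqrt(1.089325) = 1.0437 for both roots.
Moduli of all roots: 1.0437, 1.0437.
All moduli strictly greater than 1? Yes.
Verdict: Stationary.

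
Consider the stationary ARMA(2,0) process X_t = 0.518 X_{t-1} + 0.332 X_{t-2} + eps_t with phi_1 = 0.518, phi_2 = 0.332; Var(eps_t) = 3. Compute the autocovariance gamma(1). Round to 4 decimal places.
\gamma(1) = 6.5580

Multiply the model equation by X_{t-k} and take expectations. With theta_0 = psi_0 = 1 and psi_j the MA(infinity) weights, this gives
  gamma(k) - sum_i phi_i gamma(k-i) = c_k,
  c_k = sigma^2 * sum_{j=k..q} theta_j psi_{j-k}   (c_k = 0 for k > q),
using gamma(-m) = gamma(m).
Pure AR (q = 0): c_0 = sigma^2 = 3, c_k = 0 for k >= 1.
Equations for k = 0, 1, 2 (AR order 2, c_2 = 0):
  (E0) gamma(0) = phi_1 gamma(1) + phi_2 gamma(2) + c_0
  (E1) gamma(1) = phi_1 gamma(0) + phi_2 gamma(1) + c_1
  (E2) gamma(2) = phi_1 gamma(1) + phi_2 gamma(0)
From (E1): gamma(1) = A gamma(0) + B with
  A = phi_1 / (1 - phi_2) = 0.518 / 0.668 = 0.775449,   B = c_1 / (1 - phi_2) = 0 / 0.668 = 0.
Insert (E2) into (E0): gamma(0) (1 - phi_2^2) = phi_1 (1 + phi_2) gamma(1) + c_0.
  phi_1 (1 + phi_2) = (0.518)(1.332) = 0.689976,   1 - phi_2^2 = 0.889776.
Replace gamma(1) by A gamma(0) + B and collect gamma(0):
  gamma(0) [0.889776 - (0.689976)(0.775449)] = c_0 = 3
  gamma(0) * 0.354735 = 3
  gamma(0) = 3 / 0.354735 = 8.457024.
  gamma(1) = A gamma(0) = (0.775449)(8.457024) = 6.557991.
Therefore gamma(1) = 6.5580 (to 4 decimal places).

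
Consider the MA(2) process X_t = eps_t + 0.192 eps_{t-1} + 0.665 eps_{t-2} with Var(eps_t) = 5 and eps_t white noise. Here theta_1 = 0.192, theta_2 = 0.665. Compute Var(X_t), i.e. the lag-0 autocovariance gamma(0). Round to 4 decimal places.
\gamma(0) = 7.3954

For an MA(q) process X_t = eps_t + sum_i theta_i eps_{t-i} with
Var(eps_t) = sigma^2, the variance is
  gamma(0) = sigma^2 * (1 + sum_i theta_i^2).
  sum_i theta_i^2 = (0.192)^2 + (0.665)^2 = 0.036864 + 0.442225 = 0.479089.
  gamma(0) = 5 * (1 + 0.479089) = 5 * 1.479089 = 7.395445, which rounds to 7.3954.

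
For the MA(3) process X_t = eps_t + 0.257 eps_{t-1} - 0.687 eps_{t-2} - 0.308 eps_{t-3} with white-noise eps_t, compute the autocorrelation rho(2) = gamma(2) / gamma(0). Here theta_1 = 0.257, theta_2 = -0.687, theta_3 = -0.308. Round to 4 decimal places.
\rho(2) = -0.4692

For an MA(q) process with theta_0 = 1, the autocovariance is
  gamma(k) = sigma^2 * sum_{i=0..q-k} theta_i * theta_{i+k},
and rho(k) = gamma(k) / gamma(0). Sigma^2 cancels.
  numerator   = (1)*(-0.687) + (0.257)*(-0.308) = -0.766156.
  denominator = (1)^2 + (0.257)^2 + (-0.687)^2 + (-0.308)^2 = 1.632882.
  rho(2) = -0.766156 / 1.632882 = -0.4692.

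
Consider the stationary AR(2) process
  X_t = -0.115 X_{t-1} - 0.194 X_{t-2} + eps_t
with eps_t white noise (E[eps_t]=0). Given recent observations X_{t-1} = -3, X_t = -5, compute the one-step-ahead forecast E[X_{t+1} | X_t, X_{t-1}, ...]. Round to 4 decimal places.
E[X_{t+1} \mid \mathcal F_t] = 1.1570

For an AR(p) model X_t = c + sum_i phi_i X_{t-i} + eps_t, the
one-step-ahead conditional mean is
  E[X_{t+1} | X_t, ...] = c + sum_i phi_i X_{t+1-i}.
Substitute known values:
  E[X_{t+1} | ...] = (-0.115) * (-5) + (-0.194) * (-3)
                   = 1.1570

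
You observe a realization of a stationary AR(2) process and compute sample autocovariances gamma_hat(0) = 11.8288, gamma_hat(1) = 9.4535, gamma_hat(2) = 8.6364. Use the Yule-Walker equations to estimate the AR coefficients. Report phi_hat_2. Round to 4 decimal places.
\hat\phi_{2} = 0.2530

The Yule-Walker equations for an AR(p) process read, in matrix form,
  Gamma_p phi = r_p,   with   (Gamma_p)_{ij} = gamma(|i - j|),
                       (r_p)_i = gamma(i),   i,j = 1..p.
Substitute the sample gammas (Toeplitz matrix and right-hand side of size 2):
  Gamma_p = [[11.8288, 9.4535], [9.4535, 11.8288]]
  r_p     = [9.4535, 8.6364]
Written out:
  11.8288 phi_1 + 9.4535 phi_2 = 9.4535
  9.4535 phi_1 + 11.8288 phi_2 = 8.6364
Solve by Cramer's rule:
  det = gamma(0)^2 - gamma(1)^2 = (11.8288)^2 - (9.4535)^2 = 139.92050944 - 89.36866225 = 50.55184719
  phi_hat_1 = [gamma(1) gamma(0) - gamma(1) gamma(2)] / det = [(9.4535)(11.8288) - (9.4535)(8.6364)] / 50.55184719 = 30.1793534 / 50.55184719 = 0.597
  phi_hat_2 = [gamma(0) gamma(2) - gamma(1)^2] / det = [(11.8288)(8.6364) - (9.4535)^2] / 50.55184719 = 12.78958607 / 50.55184719 = 0.253
So phi_hat = [0.5970, 0.2530].
Therefore phi_hat_2 = 0.2530.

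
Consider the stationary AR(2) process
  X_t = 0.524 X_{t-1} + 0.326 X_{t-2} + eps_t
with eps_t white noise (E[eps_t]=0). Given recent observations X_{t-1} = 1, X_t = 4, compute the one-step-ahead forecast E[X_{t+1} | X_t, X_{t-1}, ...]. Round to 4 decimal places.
E[X_{t+1} \mid \mathcal F_t] = 2.4220

For an AR(p) model X_t = c + sum_i phi_i X_{t-i} + eps_t, the
one-step-ahead conditional mean is
  E[X_{t+1} | X_t, ...] = c + sum_i phi_i X_{t+1-i}.
Substitute known values:
  E[X_{t+1} | ...] = (0.524) * (4) + (0.326) * (1)
                   = 2.4220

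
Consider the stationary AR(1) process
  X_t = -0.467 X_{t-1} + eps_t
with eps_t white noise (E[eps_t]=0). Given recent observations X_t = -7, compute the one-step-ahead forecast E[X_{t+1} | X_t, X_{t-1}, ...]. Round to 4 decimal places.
E[X_{t+1} \mid \mathcal F_t] = 3.2690

For an AR(p) model X_t = c + sum_i phi_i X_{t-i} + eps_t, the
one-step-ahead conditional mean is
  E[X_{t+1} | X_t, ...] = c + sum_i phi_i X_{t+1-i}.
Substitute known values:
  E[X_{t+1} | ...] = (-0.467) * (-7)
                   = 3.2690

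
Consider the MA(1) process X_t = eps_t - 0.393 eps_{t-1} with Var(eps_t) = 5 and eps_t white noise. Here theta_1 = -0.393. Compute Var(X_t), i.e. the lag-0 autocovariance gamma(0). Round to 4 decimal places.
\gamma(0) = 5.7722

For an MA(q) process X_t = eps_t + sum_i theta_i eps_{t-i} with
Var(eps_t) = sigma^2, the variance is
  gamma(0) = sigma^2 * (1 + sum_i theta_i^2).
  sum_i theta_i^2 = (-0.393)^2 = 0.154449.
  gamma(0) = 5 * (1 + 0.154449) = 5 * 1.154449 = 5.772245, which rounds to 5.7722.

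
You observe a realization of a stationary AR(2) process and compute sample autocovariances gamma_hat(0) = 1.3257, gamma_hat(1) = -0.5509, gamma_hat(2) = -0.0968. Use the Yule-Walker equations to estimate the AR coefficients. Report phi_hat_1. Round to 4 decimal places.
\hat\phi_{1} = -0.5390

The Yule-Walker equations for an AR(p) process read, in matrix form,
  Gamma_p phi = r_p,   with   (Gamma_p)_{ij} = gamma(|i - j|),
                       (r_p)_i = gamma(i),   i,j = 1..p.
Substitute the sample gammas (Toeplitz matrix and right-hand side of size 2):
  Gamma_p = [[1.3257, -0.5509], [-0.5509, 1.3257]]
  r_p     = [-0.5509, -0.0968]
Written out:
  1.3257 phi_1 - 0.5509 phi_2 = -0.5509
  -0.5509 phi_1 + 1.3257 phi_2 = -0.0968
Solve by Cramer's rule:
  det = gamma(0)^2 - gamma(1)^2 = (1.3257)^2 - (-0.5509)^2 = 1.75748049 - 0.30349081 = 1.45398968
  phi_hat_1 = [gamma(1) gamma(0) - gamma(1) gamma(2)] / det = [(-0.5509)(1.3257) - (-0.5509)(-0.0968)] / 1.45398968 = -0.78365525 / 1.45398968 = -0.539
  phi_hat_2 = [gamma(0) gamma(2) - gamma(1)^2] / det = [(1.3257)(-0.0968) - (-0.5509)^2] / 1.45398968 = -0.43181857 / 1.45398968 = -0.297
So phi_hat = [-0.5390, -0.2970].
Therefore phi_hat_1 = -0.5390.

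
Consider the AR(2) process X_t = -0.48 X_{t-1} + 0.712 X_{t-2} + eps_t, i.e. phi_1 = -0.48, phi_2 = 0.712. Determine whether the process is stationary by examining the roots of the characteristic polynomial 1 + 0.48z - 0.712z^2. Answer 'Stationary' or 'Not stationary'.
\text{Not stationary}

The AR(p) characteristic polynomial is P(z) = 1 + 0.48z - 0.712z^2.
Stationarity requires all roots to lie outside the unit circle, i.e. |z| > 1 for every root.
Set 1 + (0.48) z + (-0.712) z^2 = 0, i.e. a z^2 + b z + c = 0 with a = -0.712, b = 0.48, c = 1.
Discriminant D = b^2 - 4ac = (0.48)^2 - 4*(-0.712)*1 = 0.2304 - (-2.848) = 3.0784.
D >= 0, so the roots are real: z = (-b +/- sqrt(D)) / (2a) = (-0.48 +/- 1.754537) / (-1.424).
  z_1 = (-0.48 + 1.754537) / (-1.424) = -0.895,   |z_1| = 0.895.
  z_2 = (-0.48 - 1.754537) / (-1.424) = 1.5692,   |z_2| = 1.5692.
Moduli of all roots: 0.8950, 1.5692.
All moduli strictly greater than 1? No.
Verdict: Not stationary.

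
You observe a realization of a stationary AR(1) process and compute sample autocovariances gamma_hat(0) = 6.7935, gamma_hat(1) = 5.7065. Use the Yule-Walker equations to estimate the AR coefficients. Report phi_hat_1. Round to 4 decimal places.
\hat\phi_{1} = 0.8400

The Yule-Walker equations for an AR(p) process read, in matrix form,
  Gamma_p phi = r_p,   with   (Gamma_p)_{ij} = gamma(|i - j|),
                       (r_p)_i = gamma(i),   i,j = 1..p.
Substitute the sample gammas (Toeplitz matrix and right-hand side of size 1):
  Gamma_p = [[6.7935]]
  r_p     = [5.7065]
With p = 1 this is the single equation gamma(0) phi_1 = gamma(1):
  phi_hat_1 = gamma(1) / gamma(0) = 5.7065 / 6.7935 = 0.8400.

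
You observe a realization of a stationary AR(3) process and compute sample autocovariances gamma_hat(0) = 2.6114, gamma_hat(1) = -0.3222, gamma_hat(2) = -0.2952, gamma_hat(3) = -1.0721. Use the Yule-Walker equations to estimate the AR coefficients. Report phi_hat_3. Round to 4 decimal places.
\hat\phi_{3} = -0.4570

The Yule-Walker equations for an AR(p) process read, in matrix form,
  Gamma_p phi = r_p,   with   (Gamma_p)_{ij} = gamma(|i - j|),
                       (r_p)_i = gamma(i),   i,j = 1..p.
Substitute the sample gammas (Toeplitz matrix and right-hand side of size 3):
  Gamma_p = [[2.6114, -0.3222, -0.2952], [-0.3222, 2.6114, -0.3222], [-0.2952, -0.3222, 2.6114]]
  r_p     = [-0.3222, -0.2952, -1.0721]
Written out (R1..R3):
  (R1) 2.6114 phi_1 - 0.3222 phi_2 - 0.2952 phi_3 = -0.3222
  (R2) -0.3222 phi_1 + 2.6114 phi_2 - 0.3222 phi_3 = -0.2952
  (R3) -0.2952 phi_1 - 0.3222 phi_2 + 2.6114 phi_3 = -1.0721
Gaussian elimination:
  R2 <- R2 - (-0.3222/2.6114) R1 = R2 - (-0.123382) R1:  2.571646 phi_2 - 0.358622 phi_3 = -0.334954
  R3 <- R3 - (-0.2952/2.6114) R1 = R3 - (-0.113043) R1:  -0.358622 phi_2 + 2.57803 phi_3 = -1.108522
  R3 <- R3 - (-0.358622/2.571646) R2 = R3 - (-0.139452) R2:  2.528019 phi_3 = -1.155233
Back-substitution:
  phi_hat_3 = -1.155233 / 2.528019 = -0.456971
  phi_hat_2 = (-0.334954 - (-0.358622)(-0.456971)) / 2.571646 = -0.193975
  phi_hat_1 = (-0.3222 - (-0.3222)(-0.193975) - (-0.2952)(-0.456971)) / 2.6114 = -0.198972
So phi_hat = [-0.1990, -0.1940, -0.4570].
Therefore phi_hat_3 = -0.4570.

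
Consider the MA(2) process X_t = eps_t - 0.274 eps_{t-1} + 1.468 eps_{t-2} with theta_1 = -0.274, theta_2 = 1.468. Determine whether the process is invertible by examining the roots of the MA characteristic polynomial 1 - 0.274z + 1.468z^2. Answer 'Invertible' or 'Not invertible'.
\text{Not invertible}

The MA(q) characteristic polynomial is P(z) = 1 - 0.274z + 1.468z^2.
Invertibility requires all roots to lie outside the unit circle, i.e. |z| > 1 for every root.
Set 1 + (-0.274) z + (1.468) z^2 = 0, i.e. a z^2 + b z + c = 0 with a = 1.468, b = -0.274, c = 1.
Discriminant D = b^2 - 4ac = (-0.274)^2 - 4*(1.468)*1 = 0.075076 - (5.872) = -5.796924.
D < 0, so the roots are the complex-conjugate pair z = (-b +/- i sqrt(-D)) / (2a) = 0.0933 +/- 0.8201i.
For a conjugate pair |z|^2 = z * conj(z) = (product of roots) = c/a = 1/(1.468) = 0.681199, so |z| = sqrt(0.681199) = 0.8253 for both roots.
Moduli of all roots: 0.8253, 0.8253.
All moduli strictly greater than 1? No.
Verdict: Not invertible.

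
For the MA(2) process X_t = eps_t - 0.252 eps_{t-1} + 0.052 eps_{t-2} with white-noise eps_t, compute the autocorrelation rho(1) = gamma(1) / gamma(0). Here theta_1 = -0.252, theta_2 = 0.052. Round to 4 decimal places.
\rho(1) = -0.2486

For an MA(q) process with theta_0 = 1, the autocovariance is
  gamma(k) = sigma^2 * sum_{i=0..q-k} theta_i * theta_{i+k},
and rho(k) = gamma(k) / gamma(0). Sigma^2 cancels.
  numerator   = (1)*(-0.252) + (-0.252)*(0.052) = -0.265104.
  denominator = (1)^2 + (-0.252)^2 + (0.052)^2 = 1.066208.
  rho(1) = -0.265104 / 1.066208 = -0.2486.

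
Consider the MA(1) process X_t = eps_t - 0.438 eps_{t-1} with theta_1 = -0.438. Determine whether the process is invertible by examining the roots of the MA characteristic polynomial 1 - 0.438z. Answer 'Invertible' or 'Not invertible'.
\text{Invertible}

The MA(q) characteristic polynomial is P(z) = 1 - 0.438z.
Invertibility requires all roots to lie outside the unit circle, i.e. |z| > 1 for every root.
This is linear in z: 1 + (-0.438) z = 0  =>  z = -1/(-0.438) = 2.283105,  |z| = 2.283105.
Moduli of all roots: 2.2831.
All moduli strictly greater than 1? Yes.
Verdict: Invertible.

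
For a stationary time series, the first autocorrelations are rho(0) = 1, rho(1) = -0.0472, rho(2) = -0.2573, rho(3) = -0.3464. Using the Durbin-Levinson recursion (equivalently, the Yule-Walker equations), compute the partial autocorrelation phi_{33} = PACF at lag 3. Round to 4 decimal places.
\phi_{33} = -0.4020

The PACF at lag k is phi_{kk}, the last component of the solution
to the Yule-Walker system G_k phi = r_k where
  (G_k)_{ij} = rho(|i - j|), (r_k)_i = rho(i), i,j = 1..k.
Equivalently, Durbin-Levinson gives phi_{kk} iteratively:
  phi_{11} = rho(1)
  phi_{kk} = [rho(k) - sum_{j=1..k-1} phi_{k-1,j} rho(k-j)]
            / [1 - sum_{j=1..k-1} phi_{k-1,j} rho(j)],
  phi_{k,j} = phi_{k-1,j} - phi_{kk} phi_{k-1,k-j},  j = 1..k-1.
Step k = 1:
  phi_11 = rho(1) = -0.0472.
Step k = 2:
  phi_22 = [rho(2) - phi_11 rho(1)] / [1 - phi_11 rho(1)] = [-0.2573 - (-0.0472)(-0.0472)] / [1 - (-0.0472)(-0.0472)]
         = -0.25952784 / 0.99777216 = -0.260107.
  Update: phi_21 = phi_11 - phi_22 phi_11 = -0.0472 - (-0.260107)(-0.0472) = -0.059477.
Step k = 3:
  phi_33 = [rho(3) - phi_21 rho(2) - phi_22 rho(1)] / [1 - phi_21 rho(1) - phi_22 rho(2)]
    numerator   = -0.3464 - (-0.059477)(-0.2573) - (-0.260107)(-0.0472) = -0.37398051
    denominator = 1 - (-0.059477)(-0.0472) - (-0.260107)(-0.2573) = 0.93026707
  phi_33 = -0.37398051 / 0.93026707 = -0.402.
Therefore phi_{33} = -0.4020.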